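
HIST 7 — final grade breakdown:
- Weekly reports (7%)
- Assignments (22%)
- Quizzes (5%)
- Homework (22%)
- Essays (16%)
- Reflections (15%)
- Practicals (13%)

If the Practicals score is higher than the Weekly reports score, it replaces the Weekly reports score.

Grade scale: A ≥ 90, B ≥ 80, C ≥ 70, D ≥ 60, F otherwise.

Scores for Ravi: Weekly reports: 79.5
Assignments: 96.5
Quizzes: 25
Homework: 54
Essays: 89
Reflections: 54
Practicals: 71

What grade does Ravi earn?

Practicals (71) ≤ Weekly reports (79.5), so Weekly reports stays at 79.5.
Weighted total:
  Weekly reports 79.5 × 0.07 = 5.565
  Assignments 96.5 × 0.22 = 21.23
  Quizzes 25 × 0.05 = 1.25
  Homework 54 × 0.22 = 11.88
  Essays 89 × 0.16 = 14.24
  Reflections 54 × 0.15 = 8.1
  Practicals 71 × 0.13 = 9.23
Sum = 71.495
71.495 is ≥ 70 and < 80 → C

C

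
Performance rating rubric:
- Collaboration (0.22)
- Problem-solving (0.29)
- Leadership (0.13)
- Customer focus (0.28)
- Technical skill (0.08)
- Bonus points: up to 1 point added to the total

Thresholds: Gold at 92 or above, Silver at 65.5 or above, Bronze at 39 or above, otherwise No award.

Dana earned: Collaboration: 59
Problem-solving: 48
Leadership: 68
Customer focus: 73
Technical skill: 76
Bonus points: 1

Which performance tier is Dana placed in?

Weighted total:
  Collaboration 59 × 0.22 = 12.98
  Problem-solving 48 × 0.29 = 13.92
  Leadership 68 × 0.13 = 8.84
  Customer focus 73 × 0.28 = 20.44
  Technical skill 76 × 0.08 = 6.08
Sum = 62.26
Bonus points: 62.26 + 1 = 63.26
63.26 is ≥ 39 and < 65.5 → Bronze

Bronze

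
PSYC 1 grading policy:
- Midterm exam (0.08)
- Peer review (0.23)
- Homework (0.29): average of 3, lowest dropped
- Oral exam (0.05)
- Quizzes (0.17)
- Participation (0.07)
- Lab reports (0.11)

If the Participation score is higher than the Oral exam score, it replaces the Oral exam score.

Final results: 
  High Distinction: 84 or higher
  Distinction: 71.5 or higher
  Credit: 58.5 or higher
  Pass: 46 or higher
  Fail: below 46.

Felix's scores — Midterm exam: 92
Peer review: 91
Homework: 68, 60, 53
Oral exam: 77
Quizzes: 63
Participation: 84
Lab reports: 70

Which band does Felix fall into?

Homework: drop 53 → average of remaining 2 = 128/2 = 64
Participation (84) > Oral exam (77), so Oral exam counts as 84.
Weighted total:
  Midterm exam 92 × 0.08 = 7.36
  Peer review 91 × 0.23 = 20.93
  Homework 64 × 0.29 = 18.56
  Oral exam 84 × 0.05 = 4.2
  Quizzes 63 × 0.17 = 10.71
  Participation 84 × 0.07 = 5.88
  Lab reports 70 × 0.11 = 7.7
Sum = 75.34
75.34 is ≥ 71.5 and < 84 → Distinction

Distinction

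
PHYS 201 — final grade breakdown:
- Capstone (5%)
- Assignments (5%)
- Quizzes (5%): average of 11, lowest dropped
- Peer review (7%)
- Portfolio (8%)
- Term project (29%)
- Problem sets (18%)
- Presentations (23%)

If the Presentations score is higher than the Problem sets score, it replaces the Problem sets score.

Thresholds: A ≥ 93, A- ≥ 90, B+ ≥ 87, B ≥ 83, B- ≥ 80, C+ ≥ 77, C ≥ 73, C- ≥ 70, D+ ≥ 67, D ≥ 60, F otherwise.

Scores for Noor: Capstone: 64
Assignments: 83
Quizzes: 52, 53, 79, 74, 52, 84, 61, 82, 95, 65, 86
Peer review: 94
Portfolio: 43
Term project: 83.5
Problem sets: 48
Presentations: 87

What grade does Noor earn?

B-

Quizzes: drop 52 → average of remaining 10 = 731/10 = 73.1
Presentations (87) > Problem sets (48), so Problem sets counts as 87.
Weighted total:
  Capstone 64 × 0.05 = 3.2
  Assignments 83 × 0.05 = 4.15
  Quizzes 73.1 × 0.05 = 3.655
  Peer review 94 × 0.07 = 6.58
  Portfolio 43 × 0.08 = 3.44
  Term project 83.5 × 0.29 = 24.215
  Problem sets 87 × 0.18 = 15.66
  Presentations 87 × 0.23 = 20.01
Sum = 80.91
80.91 is ≥ 80 and < 83 → B-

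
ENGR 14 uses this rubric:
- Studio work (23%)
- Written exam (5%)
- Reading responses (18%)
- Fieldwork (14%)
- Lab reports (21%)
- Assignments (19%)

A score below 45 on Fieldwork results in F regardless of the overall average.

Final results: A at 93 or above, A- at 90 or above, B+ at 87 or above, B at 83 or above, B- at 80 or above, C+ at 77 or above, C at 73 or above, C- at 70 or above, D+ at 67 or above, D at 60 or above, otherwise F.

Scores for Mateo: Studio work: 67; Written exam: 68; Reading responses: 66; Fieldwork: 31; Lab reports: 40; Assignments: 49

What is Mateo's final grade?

F

Fieldwork score 31 < 45: minimum not met.
Weighted total:
  Studio work 67 × 0.23 = 15.41
  Written exam 68 × 0.05 = 3.4
  Reading responses 66 × 0.18 = 11.88
  Fieldwork 31 × 0.14 = 4.34
  Lab reports 40 × 0.21 = 8.4
  Assignments 49 × 0.19 = 9.31
Sum = 52.74
Because the Fieldwork minimum was not met, the result is F.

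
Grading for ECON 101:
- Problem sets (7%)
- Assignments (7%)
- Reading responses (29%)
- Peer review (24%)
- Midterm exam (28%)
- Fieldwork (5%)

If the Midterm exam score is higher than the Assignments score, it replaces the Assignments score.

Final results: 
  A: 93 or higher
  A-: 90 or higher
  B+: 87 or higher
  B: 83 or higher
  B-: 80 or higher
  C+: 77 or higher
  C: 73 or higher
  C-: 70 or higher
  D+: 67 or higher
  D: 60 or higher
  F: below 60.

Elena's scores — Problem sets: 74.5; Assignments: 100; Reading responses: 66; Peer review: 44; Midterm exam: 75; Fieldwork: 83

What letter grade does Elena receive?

D+

Midterm exam (75) ≤ Assignments (100), so Assignments stays at 100.
Weighted total:
  Problem sets 74.5 × 0.07 = 5.215
  Assignments 100 × 0.07 = 7
  Reading responses 66 × 0.29 = 19.14
  Peer review 44 × 0.24 = 10.56
  Midterm exam 75 × 0.28 = 21
  Fieldwork 83 × 0.05 = 4.15
Sum = 67.065
67.065 is ≥ 67 and < 70 → D+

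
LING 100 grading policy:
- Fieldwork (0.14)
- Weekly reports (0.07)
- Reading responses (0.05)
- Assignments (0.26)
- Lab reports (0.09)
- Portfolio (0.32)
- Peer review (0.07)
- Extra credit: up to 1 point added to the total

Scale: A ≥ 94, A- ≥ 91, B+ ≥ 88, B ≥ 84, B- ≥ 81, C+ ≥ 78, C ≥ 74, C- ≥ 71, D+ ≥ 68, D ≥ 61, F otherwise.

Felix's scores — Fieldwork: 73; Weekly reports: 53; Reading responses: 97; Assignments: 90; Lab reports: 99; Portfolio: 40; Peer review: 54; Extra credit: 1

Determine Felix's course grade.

D+

Weighted total:
  Fieldwork 73 × 0.14 = 10.22
  Weekly reports 53 × 0.07 = 3.71
  Reading responses 97 × 0.05 = 4.85
  Assignments 90 × 0.26 = 23.4
  Lab reports 99 × 0.09 = 8.91
  Portfolio 40 × 0.32 = 12.8
  Peer review 54 × 0.07 = 3.78
Sum = 67.67
Extra credit: 67.67 + 1 = 68.67
68.67 is ≥ 68 and < 71 → D+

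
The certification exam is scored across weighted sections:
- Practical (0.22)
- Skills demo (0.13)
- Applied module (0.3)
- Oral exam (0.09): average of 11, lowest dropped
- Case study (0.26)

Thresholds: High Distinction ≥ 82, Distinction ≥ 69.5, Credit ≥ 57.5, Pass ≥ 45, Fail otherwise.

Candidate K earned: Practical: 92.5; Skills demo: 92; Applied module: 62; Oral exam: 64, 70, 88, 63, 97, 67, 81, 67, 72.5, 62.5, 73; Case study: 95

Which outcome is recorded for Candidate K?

High Distinction

Oral exam: drop 62.5 → average of remaining 10 = 742.5/10 = 74.25
Weighted total:
  Practical 92.5 × 0.22 = 20.35
  Skills demo 92 × 0.13 = 11.96
  Applied module 62 × 0.3 = 18.6
  Oral exam 74.25 × 0.09 = 6.6825
  Case study 95 × 0.26 = 24.7
Sum = 82.2925
82.2925 ≥ 82 → High Distinction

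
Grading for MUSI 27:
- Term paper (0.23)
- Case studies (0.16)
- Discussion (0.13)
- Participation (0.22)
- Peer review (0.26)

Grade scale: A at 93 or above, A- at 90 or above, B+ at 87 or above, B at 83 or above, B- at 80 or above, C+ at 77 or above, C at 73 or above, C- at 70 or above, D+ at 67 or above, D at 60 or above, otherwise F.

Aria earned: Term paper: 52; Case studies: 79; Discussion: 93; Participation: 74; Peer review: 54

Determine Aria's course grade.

D+

Weighted total:
  Term paper 52 × 0.23 = 11.96
  Case studies 79 × 0.16 = 12.64
  Discussion 93 × 0.13 = 12.09
  Participation 74 × 0.22 = 16.28
  Peer review 54 × 0.26 = 14.04
Sum = 67.01
67.01 is ≥ 67 and < 70 → D+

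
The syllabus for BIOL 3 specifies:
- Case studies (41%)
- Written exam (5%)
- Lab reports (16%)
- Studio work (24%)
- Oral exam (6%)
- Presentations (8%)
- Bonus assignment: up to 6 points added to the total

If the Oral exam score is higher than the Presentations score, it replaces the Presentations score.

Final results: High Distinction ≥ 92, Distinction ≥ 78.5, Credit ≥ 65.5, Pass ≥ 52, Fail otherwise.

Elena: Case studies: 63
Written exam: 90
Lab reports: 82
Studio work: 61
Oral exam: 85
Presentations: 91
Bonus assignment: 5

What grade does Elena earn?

Credit

Oral exam (85) ≤ Presentations (91), so Presentations stays at 91.
Weighted total:
  Case studies 63 × 0.41 = 25.83
  Written exam 90 × 0.05 = 4.5
  Lab reports 82 × 0.16 = 13.12
  Studio work 61 × 0.24 = 14.64
  Oral exam 85 × 0.06 = 5.1
  Presentations 91 × 0.08 = 7.28
Sum = 70.47
Bonus assignment: 70.47 + 5 = 75.47
75.47 is ≥ 65.5 and < 78.5 → Credit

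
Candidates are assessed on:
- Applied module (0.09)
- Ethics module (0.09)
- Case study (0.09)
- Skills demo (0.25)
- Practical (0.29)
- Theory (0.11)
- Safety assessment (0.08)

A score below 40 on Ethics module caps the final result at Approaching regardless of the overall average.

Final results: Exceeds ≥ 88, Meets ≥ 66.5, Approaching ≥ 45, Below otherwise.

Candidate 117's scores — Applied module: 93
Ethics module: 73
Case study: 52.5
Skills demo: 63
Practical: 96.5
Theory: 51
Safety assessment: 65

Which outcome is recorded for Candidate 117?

Ethics module score 73 ≥ 40: minimum met.
Weighted total:
  Applied module 93 × 0.09 = 8.37
  Ethics module 73 × 0.09 = 6.57
  Case study 52.5 × 0.09 = 4.725
  Skills demo 63 × 0.25 = 15.75
  Practical 96.5 × 0.29 = 27.985
  Theory 51 × 0.11 = 5.61
  Safety assessment 65 × 0.08 = 5.2
Sum = 74.21
74.21 is ≥ 66.5 and < 88 → Meets

Meets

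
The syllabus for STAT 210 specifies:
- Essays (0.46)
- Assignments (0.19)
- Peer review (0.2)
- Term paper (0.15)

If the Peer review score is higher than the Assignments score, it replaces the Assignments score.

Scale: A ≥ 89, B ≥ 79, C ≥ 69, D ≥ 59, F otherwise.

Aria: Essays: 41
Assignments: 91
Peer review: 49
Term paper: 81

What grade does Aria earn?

Peer review (49) ≤ Assignments (91), so Assignments stays at 91.
Weighted total:
  Essays 41 × 0.46 = 18.86
  Assignments 91 × 0.19 = 17.29
  Peer review 49 × 0.2 = 9.8
  Term paper 81 × 0.15 = 12.15
Sum = 58.1
58.1 < 59 → F

F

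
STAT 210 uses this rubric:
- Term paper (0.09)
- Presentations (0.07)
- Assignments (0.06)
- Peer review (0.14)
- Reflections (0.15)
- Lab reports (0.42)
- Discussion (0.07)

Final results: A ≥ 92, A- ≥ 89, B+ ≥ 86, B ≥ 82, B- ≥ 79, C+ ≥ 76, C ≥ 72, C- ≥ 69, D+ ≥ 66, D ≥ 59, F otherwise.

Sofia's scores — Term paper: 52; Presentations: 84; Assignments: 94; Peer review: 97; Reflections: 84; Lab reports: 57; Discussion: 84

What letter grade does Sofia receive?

Weighted total:
  Term paper 52 × 0.09 = 4.68
  Presentations 84 × 0.07 = 5.88
  Assignments 94 × 0.06 = 5.64
  Peer review 97 × 0.14 = 13.58
  Reflections 84 × 0.15 = 12.6
  Lab reports 57 × 0.42 = 23.94
  Discussion 84 × 0.07 = 5.88
Sum = 72.2
72.2 is ≥ 72 and < 76 → C

C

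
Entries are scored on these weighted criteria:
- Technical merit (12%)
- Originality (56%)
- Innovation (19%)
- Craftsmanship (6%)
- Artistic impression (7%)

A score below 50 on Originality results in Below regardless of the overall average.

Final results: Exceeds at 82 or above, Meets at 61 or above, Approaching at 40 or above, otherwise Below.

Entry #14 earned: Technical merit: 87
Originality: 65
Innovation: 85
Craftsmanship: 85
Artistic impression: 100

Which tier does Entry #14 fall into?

Originality score 65 ≥ 50: minimum met.
Weighted total:
  Technical merit 87 × 0.12 = 10.44
  Originality 65 × 0.56 = 36.4
  Innovation 85 × 0.19 = 16.15
  Craftsmanship 85 × 0.06 = 5.1
  Artistic impression 100 × 0.07 = 7
Sum = 75.09
75.09 is ≥ 61 and < 82 → Meets

Meets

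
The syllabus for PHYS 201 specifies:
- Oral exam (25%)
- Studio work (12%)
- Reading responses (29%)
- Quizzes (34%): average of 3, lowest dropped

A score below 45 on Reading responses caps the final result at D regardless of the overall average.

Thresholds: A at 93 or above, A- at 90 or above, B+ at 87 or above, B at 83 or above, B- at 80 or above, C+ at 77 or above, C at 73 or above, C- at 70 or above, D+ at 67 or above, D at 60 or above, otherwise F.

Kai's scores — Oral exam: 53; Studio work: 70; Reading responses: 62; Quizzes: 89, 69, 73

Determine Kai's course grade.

D+

Quizzes: drop 69 → average of remaining 2 = 162/2 = 81
Reading responses score 62 ≥ 45: minimum met.
Weighted total:
  Oral exam 53 × 0.25 = 13.25
  Studio work 70 × 0.12 = 8.4
  Reading responses 62 × 0.29 = 17.98
  Quizzes 81 × 0.34 = 27.54
Sum = 67.17
67.17 is ≥ 67 and < 70 → D+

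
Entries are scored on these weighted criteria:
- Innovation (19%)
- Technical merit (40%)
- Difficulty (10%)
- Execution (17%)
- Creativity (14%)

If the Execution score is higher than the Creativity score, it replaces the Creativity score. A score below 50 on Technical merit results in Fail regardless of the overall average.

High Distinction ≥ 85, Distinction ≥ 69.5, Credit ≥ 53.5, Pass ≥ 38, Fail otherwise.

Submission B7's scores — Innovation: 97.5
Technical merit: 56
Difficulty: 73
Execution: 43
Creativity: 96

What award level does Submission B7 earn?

Execution (43) ≤ Creativity (96), so Creativity stays at 96.
Technical merit score 56 ≥ 50: minimum met.
Weighted total:
  Innovation 97.5 × 0.19 = 18.525
  Technical merit 56 × 0.4 = 22.4
  Difficulty 73 × 0.1 = 7.3
  Execution 43 × 0.17 = 7.31
  Creativity 96 × 0.14 = 13.44
Sum = 68.975
68.975 is ≥ 53.5 and < 69.5 → Credit

Credit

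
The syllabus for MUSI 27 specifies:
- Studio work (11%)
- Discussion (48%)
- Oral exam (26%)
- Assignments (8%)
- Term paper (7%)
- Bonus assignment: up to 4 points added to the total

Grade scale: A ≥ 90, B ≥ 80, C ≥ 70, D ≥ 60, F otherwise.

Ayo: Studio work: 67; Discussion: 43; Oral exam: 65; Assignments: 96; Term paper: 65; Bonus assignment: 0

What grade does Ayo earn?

F

Weighted total:
  Studio work 67 × 0.11 = 7.37
  Discussion 43 × 0.48 = 20.64
  Oral exam 65 × 0.26 = 16.9
  Assignments 96 × 0.08 = 7.68
  Term paper 65 × 0.07 = 4.55
Sum = 57.14
Bonus assignment: 57.14 + 0 = 57.14
57.14 < 60 → F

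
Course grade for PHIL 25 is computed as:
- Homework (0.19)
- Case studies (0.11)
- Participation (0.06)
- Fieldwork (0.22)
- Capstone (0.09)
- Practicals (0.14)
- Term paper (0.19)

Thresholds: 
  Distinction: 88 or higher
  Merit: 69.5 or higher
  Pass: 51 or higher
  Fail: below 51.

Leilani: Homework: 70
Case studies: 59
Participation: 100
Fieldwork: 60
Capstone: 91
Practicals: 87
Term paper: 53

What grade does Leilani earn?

Pass

Weighted total:
  Homework 70 × 0.19 = 13.3
  Case studies 59 × 0.11 = 6.49
  Participation 100 × 0.06 = 6
  Fieldwork 60 × 0.22 = 13.2
  Capstone 91 × 0.09 = 8.19
  Practicals 87 × 0.14 = 12.18
  Term paper 53 × 0.19 = 10.07
Sum = 69.43
69.43 is ≥ 51 and < 69.5 → Pass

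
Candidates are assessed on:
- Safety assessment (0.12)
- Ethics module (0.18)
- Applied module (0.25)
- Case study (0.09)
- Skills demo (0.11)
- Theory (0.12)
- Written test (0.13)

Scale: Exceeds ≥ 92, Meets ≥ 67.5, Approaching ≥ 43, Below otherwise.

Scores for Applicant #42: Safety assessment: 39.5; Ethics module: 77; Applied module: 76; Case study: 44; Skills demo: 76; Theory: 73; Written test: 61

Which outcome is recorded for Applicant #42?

Weighted total:
  Safety assessment 39.5 × 0.12 = 4.74
  Ethics module 77 × 0.18 = 13.86
  Applied module 76 × 0.25 = 19
  Case study 44 × 0.09 = 3.96
  Skills demo 76 × 0.11 = 8.36
  Theory 73 × 0.12 = 8.76
  Written test 61 × 0.13 = 7.93
Sum = 66.61
66.61 is ≥ 43 and < 67.5 → Approaching

Approaching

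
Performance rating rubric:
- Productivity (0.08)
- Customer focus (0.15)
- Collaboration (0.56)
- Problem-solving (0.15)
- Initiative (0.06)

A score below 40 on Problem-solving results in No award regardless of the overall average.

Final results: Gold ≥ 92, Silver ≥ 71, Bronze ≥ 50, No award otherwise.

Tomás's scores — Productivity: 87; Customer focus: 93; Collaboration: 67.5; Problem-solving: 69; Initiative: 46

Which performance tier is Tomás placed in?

Silver

Problem-solving score 69 ≥ 40: minimum met.
Weighted total:
  Productivity 87 × 0.08 = 6.96
  Customer focus 93 × 0.15 = 13.95
  Collaboration 67.5 × 0.56 = 37.8
  Problem-solving 69 × 0.15 = 10.35
  Initiative 46 × 0.06 = 2.76
Sum = 71.82
71.82 is ≥ 71 and < 92 → Silver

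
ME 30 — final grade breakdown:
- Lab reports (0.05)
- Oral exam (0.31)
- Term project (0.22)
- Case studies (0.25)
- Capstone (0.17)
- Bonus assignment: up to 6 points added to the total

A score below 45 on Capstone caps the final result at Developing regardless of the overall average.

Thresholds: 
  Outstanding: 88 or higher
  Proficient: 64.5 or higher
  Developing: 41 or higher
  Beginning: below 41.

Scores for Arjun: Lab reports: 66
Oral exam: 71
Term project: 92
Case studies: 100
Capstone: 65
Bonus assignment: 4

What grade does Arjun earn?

Capstone score 65 ≥ 45: minimum met.
Weighted total:
  Lab reports 66 × 0.05 = 3.3
  Oral exam 71 × 0.31 = 22.01
  Term project 92 × 0.22 = 20.24
  Case studies 100 × 0.25 = 25
  Capstone 65 × 0.17 = 11.05
Sum = 81.6
Bonus assignment: 81.6 + 4 = 85.6
85.6 is ≥ 64.5 and < 88 → Proficient

Proficient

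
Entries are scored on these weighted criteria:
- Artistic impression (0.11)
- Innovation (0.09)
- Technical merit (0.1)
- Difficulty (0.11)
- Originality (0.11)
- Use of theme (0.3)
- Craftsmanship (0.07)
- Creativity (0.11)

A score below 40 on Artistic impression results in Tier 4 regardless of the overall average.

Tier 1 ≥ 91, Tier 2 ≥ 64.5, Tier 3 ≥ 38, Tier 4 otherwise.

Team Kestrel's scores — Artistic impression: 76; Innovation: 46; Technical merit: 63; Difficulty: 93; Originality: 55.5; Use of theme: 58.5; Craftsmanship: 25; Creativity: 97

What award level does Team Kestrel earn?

Tier 2

Artistic impression score 76 ≥ 40: minimum met.
Weighted total:
  Artistic impression 76 × 0.11 = 8.36
  Innovation 46 × 0.09 = 4.14
  Technical merit 63 × 0.1 = 6.3
  Difficulty 93 × 0.11 = 10.23
  Originality 55.5 × 0.11 = 6.105
  Use of theme 58.5 × 0.3 = 17.55
  Craftsmanship 25 × 0.07 = 1.75
  Creativity 97 × 0.11 = 10.67
Sum = 65.105
65.105 is ≥ 64.5 and < 91 → Tier 2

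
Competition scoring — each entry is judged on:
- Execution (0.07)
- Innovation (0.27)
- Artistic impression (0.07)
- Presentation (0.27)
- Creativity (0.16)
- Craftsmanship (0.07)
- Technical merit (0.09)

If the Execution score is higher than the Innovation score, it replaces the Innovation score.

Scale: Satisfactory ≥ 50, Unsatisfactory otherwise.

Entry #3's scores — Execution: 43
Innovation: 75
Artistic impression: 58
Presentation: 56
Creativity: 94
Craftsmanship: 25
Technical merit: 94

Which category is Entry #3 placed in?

Satisfactory

Execution (43) ≤ Innovation (75), so Innovation stays at 75.
Weighted total:
  Execution 43 × 0.07 = 3.01
  Innovation 75 × 0.27 = 20.25
  Artistic impression 58 × 0.07 = 4.06
  Presentation 56 × 0.27 = 15.12
  Creativity 94 × 0.16 = 15.04
  Craftsmanship 25 × 0.07 = 1.75
  Technical merit 94 × 0.09 = 8.46
Sum = 67.69
67.69 ≥ 50 → Satisfactory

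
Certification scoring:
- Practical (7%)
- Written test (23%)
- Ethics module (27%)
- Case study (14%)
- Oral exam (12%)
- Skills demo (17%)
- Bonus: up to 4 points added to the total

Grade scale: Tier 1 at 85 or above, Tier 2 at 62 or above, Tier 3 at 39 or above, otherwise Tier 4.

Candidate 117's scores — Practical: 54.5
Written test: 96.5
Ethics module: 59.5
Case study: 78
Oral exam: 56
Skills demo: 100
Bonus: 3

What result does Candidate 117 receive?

Weighted total:
  Practical 54.5 × 0.07 = 3.815
  Written test 96.5 × 0.23 = 22.195
  Ethics module 59.5 × 0.27 = 16.065
  Case study 78 × 0.14 = 10.92
  Oral exam 56 × 0.12 = 6.72
  Skills demo 100 × 0.17 = 17
Sum = 76.715
Bonus: 76.715 + 3 = 79.715
79.715 is ≥ 62 and < 85 → Tier 2

Tier 2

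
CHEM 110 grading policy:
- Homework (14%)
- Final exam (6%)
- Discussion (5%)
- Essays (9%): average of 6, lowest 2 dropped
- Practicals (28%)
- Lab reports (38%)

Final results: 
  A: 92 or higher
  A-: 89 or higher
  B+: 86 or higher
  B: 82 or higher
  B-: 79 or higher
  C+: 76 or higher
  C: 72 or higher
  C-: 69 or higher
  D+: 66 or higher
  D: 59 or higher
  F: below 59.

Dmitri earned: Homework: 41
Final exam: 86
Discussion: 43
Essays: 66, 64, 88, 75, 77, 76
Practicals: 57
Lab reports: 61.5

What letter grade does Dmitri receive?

D

Essays: drop 64, 66 → average of remaining 4 = 316/4 = 79
Weighted total:
  Homework 41 × 0.14 = 5.74
  Final exam 86 × 0.06 = 5.16
  Discussion 43 × 0.05 = 2.15
  Essays 79 × 0.09 = 7.11
  Practicals 57 × 0.28 = 15.96
  Lab reports 61.5 × 0.38 = 23.37
Sum = 59.49
59.49 is ≥ 59 and < 66 → D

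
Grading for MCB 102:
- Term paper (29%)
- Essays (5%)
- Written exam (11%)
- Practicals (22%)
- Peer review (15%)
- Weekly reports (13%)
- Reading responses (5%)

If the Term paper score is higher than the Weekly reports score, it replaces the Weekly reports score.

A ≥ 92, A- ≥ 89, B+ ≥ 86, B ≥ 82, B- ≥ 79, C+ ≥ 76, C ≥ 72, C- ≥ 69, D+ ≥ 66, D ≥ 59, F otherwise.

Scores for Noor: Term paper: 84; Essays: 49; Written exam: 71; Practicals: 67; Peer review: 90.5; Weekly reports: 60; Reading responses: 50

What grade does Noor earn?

C+

Term paper (84) > Weekly reports (60), so Weekly reports counts as 84.
Weighted total:
  Term paper 84 × 0.29 = 24.36
  Essays 49 × 0.05 = 2.45
  Written exam 71 × 0.11 = 7.81
  Practicals 67 × 0.22 = 14.74
  Peer review 90.5 × 0.15 = 13.575
  Weekly reports 84 × 0.13 = 10.92
  Reading responses 50 × 0.05 = 2.5
Sum = 76.355
76.355 is ≥ 76 and < 79 → C+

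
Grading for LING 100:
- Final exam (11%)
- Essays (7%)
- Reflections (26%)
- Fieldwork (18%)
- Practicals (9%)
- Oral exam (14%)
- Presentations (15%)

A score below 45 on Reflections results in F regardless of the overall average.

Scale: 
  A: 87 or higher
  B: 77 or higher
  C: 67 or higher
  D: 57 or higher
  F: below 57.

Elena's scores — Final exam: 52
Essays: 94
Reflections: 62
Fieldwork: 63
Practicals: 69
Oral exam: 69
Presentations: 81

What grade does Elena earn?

Reflections score 62 ≥ 45: minimum met.
Weighted total:
  Final exam 52 × 0.11 = 5.72
  Essays 94 × 0.07 = 6.58
  Reflections 62 × 0.26 = 16.12
  Fieldwork 63 × 0.18 = 11.34
  Practicals 69 × 0.09 = 6.21
  Oral exam 69 × 0.14 = 9.66
  Presentations 81 × 0.15 = 12.15
Sum = 67.78
67.78 is ≥ 67 and < 77 → C

C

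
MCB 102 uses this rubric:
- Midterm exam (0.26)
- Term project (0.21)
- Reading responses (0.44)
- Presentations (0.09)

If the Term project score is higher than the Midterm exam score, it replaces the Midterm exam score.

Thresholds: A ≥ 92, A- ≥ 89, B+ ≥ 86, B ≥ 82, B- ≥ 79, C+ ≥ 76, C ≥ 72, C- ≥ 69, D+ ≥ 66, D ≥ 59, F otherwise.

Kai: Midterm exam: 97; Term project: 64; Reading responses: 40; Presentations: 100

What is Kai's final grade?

Term project (64) ≤ Midterm exam (97), so Midterm exam stays at 97.
Weighted total:
  Midterm exam 97 × 0.26 = 25.22
  Term project 64 × 0.21 = 13.44
  Reading responses 40 × 0.44 = 17.6
  Presentations 100 × 0.09 = 9
Sum = 65.26
65.26 is ≥ 59 and < 66 → D

D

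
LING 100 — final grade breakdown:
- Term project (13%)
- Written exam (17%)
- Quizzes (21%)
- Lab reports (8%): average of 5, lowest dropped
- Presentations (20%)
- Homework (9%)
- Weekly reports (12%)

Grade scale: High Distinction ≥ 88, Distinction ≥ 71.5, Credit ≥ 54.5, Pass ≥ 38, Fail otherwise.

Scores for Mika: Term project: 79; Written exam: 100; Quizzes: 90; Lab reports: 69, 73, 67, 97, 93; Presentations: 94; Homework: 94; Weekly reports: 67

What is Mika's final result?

High Distinction

Lab reports: drop 67 → average of remaining 4 = 332/4 = 83
Weighted total:
  Term project 79 × 0.13 = 10.27
  Written exam 100 × 0.17 = 17
  Quizzes 90 × 0.21 = 18.9
  Lab reports 83 × 0.08 = 6.64
  Presentations 94 × 0.2 = 18.8
  Homework 94 × 0.09 = 8.46
  Weekly reports 67 × 0.12 = 8.04
Sum = 88.11
88.11 ≥ 88 → High Distinction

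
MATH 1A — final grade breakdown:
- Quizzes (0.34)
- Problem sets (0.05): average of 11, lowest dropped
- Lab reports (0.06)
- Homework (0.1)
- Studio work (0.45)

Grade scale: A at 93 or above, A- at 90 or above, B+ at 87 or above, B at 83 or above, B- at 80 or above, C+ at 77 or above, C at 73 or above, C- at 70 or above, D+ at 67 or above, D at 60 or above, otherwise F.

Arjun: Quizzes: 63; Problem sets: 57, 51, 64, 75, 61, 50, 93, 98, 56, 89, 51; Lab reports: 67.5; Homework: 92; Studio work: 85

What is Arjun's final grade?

C

Problem sets: drop 50 → average of remaining 10 = 695/10 = 69.5
Weighted total:
  Quizzes 63 × 0.34 = 21.42
  Problem sets 69.5 × 0.05 = 3.475
  Lab reports 67.5 × 0.06 = 4.05
  Homework 92 × 0.1 = 9.2
  Studio work 85 × 0.45 = 38.25
Sum = 76.395
76.395 is ≥ 73 and < 77 → C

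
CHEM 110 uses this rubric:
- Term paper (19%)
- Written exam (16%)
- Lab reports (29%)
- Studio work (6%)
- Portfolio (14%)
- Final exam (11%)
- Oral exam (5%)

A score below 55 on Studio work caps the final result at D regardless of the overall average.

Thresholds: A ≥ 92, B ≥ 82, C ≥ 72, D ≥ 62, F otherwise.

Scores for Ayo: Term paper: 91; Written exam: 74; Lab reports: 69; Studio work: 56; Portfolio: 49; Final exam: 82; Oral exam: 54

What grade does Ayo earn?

D

Studio work score 56 ≥ 55: minimum met.
Weighted total:
  Term paper 91 × 0.19 = 17.29
  Written exam 74 × 0.16 = 11.84
  Lab reports 69 × 0.29 = 20.01
  Studio work 56 × 0.06 = 3.36
  Portfolio 49 × 0.14 = 6.86
  Final exam 82 × 0.11 = 9.02
  Oral exam 54 × 0.05 = 2.7
Sum = 71.08
71.08 is ≥ 62 and < 72 → D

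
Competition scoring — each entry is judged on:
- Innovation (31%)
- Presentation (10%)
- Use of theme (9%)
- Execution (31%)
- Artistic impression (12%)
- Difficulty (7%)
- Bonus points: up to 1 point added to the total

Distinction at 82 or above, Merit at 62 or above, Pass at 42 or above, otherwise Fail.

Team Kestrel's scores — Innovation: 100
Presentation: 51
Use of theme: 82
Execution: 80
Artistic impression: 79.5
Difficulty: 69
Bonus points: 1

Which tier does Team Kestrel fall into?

Weighted total:
  Innovation 100 × 0.31 = 31
  Presentation 51 × 0.1 = 5.1
  Use of theme 82 × 0.09 = 7.38
  Execution 80 × 0.31 = 24.8
  Artistic impression 79.5 × 0.12 = 9.54
  Difficulty 69 × 0.07 = 4.83
Sum = 82.65
Bonus points: 82.65 + 1 = 83.65
83.65 ≥ 82 → Distinction

Distinction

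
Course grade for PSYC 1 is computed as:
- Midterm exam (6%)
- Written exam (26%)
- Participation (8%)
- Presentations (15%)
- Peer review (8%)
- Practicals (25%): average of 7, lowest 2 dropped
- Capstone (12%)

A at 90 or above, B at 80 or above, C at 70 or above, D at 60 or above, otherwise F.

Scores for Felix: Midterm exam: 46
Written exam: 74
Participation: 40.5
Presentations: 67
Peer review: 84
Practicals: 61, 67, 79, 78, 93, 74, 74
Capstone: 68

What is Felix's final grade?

C

Practicals: drop 61, 67 → average of remaining 5 = 398/5 = 79.6
Weighted total:
  Midterm exam 46 × 0.06 = 2.76
  Written exam 74 × 0.26 = 19.24
  Participation 40.5 × 0.08 = 3.24
  Presentations 67 × 0.15 = 10.05
  Peer review 84 × 0.08 = 6.72
  Practicals 79.6 × 0.25 = 19.9
  Capstone 68 × 0.12 = 8.16
Sum = 70.07
70.07 is ≥ 70 and < 80 → C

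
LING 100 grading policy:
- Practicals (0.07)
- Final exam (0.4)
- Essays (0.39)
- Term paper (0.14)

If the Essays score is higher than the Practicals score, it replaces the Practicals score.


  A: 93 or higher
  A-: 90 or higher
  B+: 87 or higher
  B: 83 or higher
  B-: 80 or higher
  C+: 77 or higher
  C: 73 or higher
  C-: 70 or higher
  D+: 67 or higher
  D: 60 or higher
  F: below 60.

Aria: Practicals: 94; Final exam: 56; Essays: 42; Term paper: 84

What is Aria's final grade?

F

Essays (42) ≤ Practicals (94), so Practicals stays at 94.
Weighted total:
  Practicals 94 × 0.07 = 6.58
  Final exam 56 × 0.4 = 22.4
  Essays 42 × 0.39 = 16.38
  Term paper 84 × 0.14 = 11.76
Sum = 57.12
57.12 < 60 → F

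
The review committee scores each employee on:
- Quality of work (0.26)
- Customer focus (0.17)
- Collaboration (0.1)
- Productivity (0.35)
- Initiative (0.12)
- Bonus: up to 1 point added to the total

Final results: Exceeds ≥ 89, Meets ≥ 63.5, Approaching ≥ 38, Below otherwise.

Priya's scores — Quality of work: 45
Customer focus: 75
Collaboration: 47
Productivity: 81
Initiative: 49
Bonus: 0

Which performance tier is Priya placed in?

Weighted total:
  Quality of work 45 × 0.26 = 11.7
  Customer focus 75 × 0.17 = 12.75
  Collaboration 47 × 0.1 = 4.7
  Productivity 81 × 0.35 = 28.35
  Initiative 49 × 0.12 = 5.88
Sum = 63.38
Bonus: 63.38 + 0 = 63.38
63.38 is ≥ 38 and < 63.5 → Approaching

Approaching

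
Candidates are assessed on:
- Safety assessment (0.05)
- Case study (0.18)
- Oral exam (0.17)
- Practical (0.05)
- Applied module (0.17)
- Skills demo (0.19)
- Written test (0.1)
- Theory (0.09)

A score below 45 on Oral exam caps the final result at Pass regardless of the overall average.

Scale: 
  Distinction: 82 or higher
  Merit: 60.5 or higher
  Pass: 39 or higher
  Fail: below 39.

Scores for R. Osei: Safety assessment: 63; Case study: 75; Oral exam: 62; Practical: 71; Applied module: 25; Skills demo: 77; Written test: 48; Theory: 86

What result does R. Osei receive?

Oral exam score 62 ≥ 45: minimum met.
Weighted total:
  Safety assessment 63 × 0.05 = 3.15
  Case study 75 × 0.18 = 13.5
  Oral exam 62 × 0.17 = 10.54
  Practical 71 × 0.05 = 3.55
  Applied module 25 × 0.17 = 4.25
  Skills demo 77 × 0.19 = 14.63
  Written test 48 × 0.1 = 4.8
  Theory 86 × 0.09 = 7.74
Sum = 62.16
62.16 is ≥ 60.5 and < 82 → Merit

Merit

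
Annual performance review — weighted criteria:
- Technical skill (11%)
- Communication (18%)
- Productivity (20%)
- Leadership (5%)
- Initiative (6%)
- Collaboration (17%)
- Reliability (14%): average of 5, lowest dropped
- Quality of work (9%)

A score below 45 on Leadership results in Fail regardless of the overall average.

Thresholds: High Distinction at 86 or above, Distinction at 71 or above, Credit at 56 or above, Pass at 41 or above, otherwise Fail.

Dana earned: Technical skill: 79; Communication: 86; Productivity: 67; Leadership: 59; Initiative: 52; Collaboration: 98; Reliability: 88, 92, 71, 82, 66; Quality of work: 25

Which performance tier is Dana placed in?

Reliability: drop 66 → average of remaining 4 = 333/4 = 83.25
Leadership score 59 ≥ 45: minimum met.
Weighted total:
  Technical skill 79 × 0.11 = 8.69
  Communication 86 × 0.18 = 15.48
  Productivity 67 × 0.2 = 13.4
  Leadership 59 × 0.05 = 2.95
  Initiative 52 × 0.06 = 3.12
  Collaboration 98 × 0.17 = 16.66
  Reliability 83.25 × 0.14 = 11.655
  Quality of work 25 × 0.09 = 2.25
Sum = 74.205
74.205 is ≥ 71 and < 86 → Distinction

Distinction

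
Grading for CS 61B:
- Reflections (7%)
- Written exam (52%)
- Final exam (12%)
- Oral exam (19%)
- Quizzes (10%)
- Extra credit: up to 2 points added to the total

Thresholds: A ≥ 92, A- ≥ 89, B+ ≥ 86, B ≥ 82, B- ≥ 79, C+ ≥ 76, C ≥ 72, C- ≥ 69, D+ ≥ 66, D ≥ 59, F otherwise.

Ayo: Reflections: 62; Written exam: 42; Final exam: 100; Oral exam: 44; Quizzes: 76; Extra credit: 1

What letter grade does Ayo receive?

Weighted total:
  Reflections 62 × 0.07 = 4.34
  Written exam 42 × 0.52 = 21.84
  Final exam 100 × 0.12 = 12
  Oral exam 44 × 0.19 = 8.36
  Quizzes 76 × 0.1 = 7.6
Sum = 54.14
Extra credit: 54.14 + 1 = 55.14
55.14 < 59 → F

F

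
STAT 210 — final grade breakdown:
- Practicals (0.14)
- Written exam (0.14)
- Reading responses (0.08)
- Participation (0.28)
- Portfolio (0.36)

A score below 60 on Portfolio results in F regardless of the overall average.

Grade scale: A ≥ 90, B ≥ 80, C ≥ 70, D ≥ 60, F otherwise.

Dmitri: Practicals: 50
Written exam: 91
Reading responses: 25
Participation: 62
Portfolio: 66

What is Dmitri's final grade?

Portfolio score 66 ≥ 60: minimum met.
Weighted total:
  Practicals 50 × 0.14 = 7
  Written exam 91 × 0.14 = 12.74
  Reading responses 25 × 0.08 = 2
  Participation 62 × 0.28 = 17.36
  Portfolio 66 × 0.36 = 23.76
Sum = 62.86
62.86 is ≥ 60 and < 70 → D

D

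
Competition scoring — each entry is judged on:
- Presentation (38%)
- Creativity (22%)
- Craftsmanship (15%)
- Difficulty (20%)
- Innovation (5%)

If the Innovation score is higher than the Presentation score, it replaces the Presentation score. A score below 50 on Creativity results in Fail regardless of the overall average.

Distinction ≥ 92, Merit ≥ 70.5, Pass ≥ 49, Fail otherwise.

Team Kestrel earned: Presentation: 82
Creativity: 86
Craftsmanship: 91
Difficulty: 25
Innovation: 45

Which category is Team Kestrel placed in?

Merit

Innovation (45) ≤ Presentation (82), so Presentation stays at 82.
Creativity score 86 ≥ 50: minimum met.
Weighted total:
  Presentation 82 × 0.38 = 31.16
  Creativity 86 × 0.22 = 18.92
  Craftsmanship 91 × 0.15 = 13.65
  Difficulty 25 × 0.2 = 5
  Innovation 45 × 0.05 = 2.25
Sum = 70.98
70.98 is ≥ 70.5 and < 92 → Merit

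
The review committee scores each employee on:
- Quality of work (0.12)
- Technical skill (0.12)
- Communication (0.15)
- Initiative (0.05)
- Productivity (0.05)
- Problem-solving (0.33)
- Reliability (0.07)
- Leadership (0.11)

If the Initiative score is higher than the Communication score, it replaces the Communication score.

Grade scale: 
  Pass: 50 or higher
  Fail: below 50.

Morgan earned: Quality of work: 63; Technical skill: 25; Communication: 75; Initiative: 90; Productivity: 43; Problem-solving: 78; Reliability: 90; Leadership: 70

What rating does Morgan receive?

Initiative (90) > Communication (75), so Communication counts as 90.
Weighted total:
  Quality of work 63 × 0.12 = 7.56
  Technical skill 25 × 0.12 = 3
  Communication 90 × 0.15 = 13.5
  Initiative 90 × 0.05 = 4.5
  Productivity 43 × 0.05 = 2.15
  Problem-solving 78 × 0.33 = 25.74
  Reliability 90 × 0.07 = 6.3
  Leadership 70 × 0.11 = 7.7
Sum = 70.45
70.45 ≥ 50 → Pass

Pass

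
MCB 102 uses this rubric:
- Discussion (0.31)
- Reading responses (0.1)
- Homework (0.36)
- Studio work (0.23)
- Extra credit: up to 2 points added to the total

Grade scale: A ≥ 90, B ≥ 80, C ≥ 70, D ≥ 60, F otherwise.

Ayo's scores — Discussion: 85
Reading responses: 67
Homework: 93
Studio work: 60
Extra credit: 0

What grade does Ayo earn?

B

Weighted total:
  Discussion 85 × 0.31 = 26.35
  Reading responses 67 × 0.1 = 6.7
  Homework 93 × 0.36 = 33.48
  Studio work 60 × 0.23 = 13.8
Sum = 80.33
Extra credit: 80.33 + 0 = 80.33
80.33 is ≥ 80 and < 90 → B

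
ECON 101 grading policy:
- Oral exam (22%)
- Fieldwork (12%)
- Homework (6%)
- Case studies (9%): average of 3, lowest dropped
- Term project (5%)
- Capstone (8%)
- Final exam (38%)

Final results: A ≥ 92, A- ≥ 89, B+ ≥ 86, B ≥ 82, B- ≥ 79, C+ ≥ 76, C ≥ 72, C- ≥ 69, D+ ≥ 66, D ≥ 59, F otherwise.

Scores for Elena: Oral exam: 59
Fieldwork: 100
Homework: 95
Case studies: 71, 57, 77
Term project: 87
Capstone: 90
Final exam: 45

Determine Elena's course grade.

Case studies: drop 57 → average of remaining 2 = 148/2 = 74
Weighted total:
  Oral exam 59 × 0.22 = 12.98
  Fieldwork 100 × 0.12 = 12
  Homework 95 × 0.06 = 5.7
  Case studies 74 × 0.09 = 6.66
  Term project 87 × 0.05 = 4.35
  Capstone 90 × 0.08 = 7.2
  Final exam 45 × 0.38 = 17.1
Sum = 65.99
65.99 is ≥ 59 and < 66 → D

D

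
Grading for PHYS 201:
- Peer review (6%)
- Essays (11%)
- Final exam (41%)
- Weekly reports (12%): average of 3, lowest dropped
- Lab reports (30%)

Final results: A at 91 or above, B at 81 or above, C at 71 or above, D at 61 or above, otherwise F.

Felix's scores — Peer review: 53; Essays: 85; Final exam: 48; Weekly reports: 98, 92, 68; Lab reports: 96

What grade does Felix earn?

Weekly reports: drop 68 → average of remaining 2 = 190/2 = 95
Weighted total:
  Peer review 53 × 0.06 = 3.18
  Essays 85 × 0.11 = 9.35
  Final exam 48 × 0.41 = 19.68
  Weekly reports 95 × 0.12 = 11.4
  Lab reports 96 × 0.3 = 28.8
Sum = 72.41
72.41 is ≥ 71 and < 81 → C

C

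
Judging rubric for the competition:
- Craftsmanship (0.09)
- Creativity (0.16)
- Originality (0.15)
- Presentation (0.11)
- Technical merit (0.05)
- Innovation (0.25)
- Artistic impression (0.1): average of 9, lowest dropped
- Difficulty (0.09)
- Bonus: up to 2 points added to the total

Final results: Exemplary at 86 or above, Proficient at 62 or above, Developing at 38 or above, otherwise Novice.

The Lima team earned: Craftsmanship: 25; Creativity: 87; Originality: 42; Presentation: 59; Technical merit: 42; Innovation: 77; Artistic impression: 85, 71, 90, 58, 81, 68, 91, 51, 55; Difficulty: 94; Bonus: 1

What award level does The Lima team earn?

Artistic impression: drop 51 → average of remaining 8 = 599/8 = 74.875
Weighted total:
  Craftsmanship 25 × 0.09 = 2.25
  Creativity 87 × 0.16 = 13.92
  Originality 42 × 0.15 = 6.3
  Presentation 59 × 0.11 = 6.49
  Technical merit 42 × 0.05 = 2.1
  Innovation 77 × 0.25 = 19.25
  Artistic impression 74.875 × 0.1 = 7.4875
  Difficulty 94 × 0.09 = 8.46
Sum = 66.2575
Bonus: 66.2575 + 1 = 67.2575
67.2575 is ≥ 62 and < 86 → Proficient

Proficient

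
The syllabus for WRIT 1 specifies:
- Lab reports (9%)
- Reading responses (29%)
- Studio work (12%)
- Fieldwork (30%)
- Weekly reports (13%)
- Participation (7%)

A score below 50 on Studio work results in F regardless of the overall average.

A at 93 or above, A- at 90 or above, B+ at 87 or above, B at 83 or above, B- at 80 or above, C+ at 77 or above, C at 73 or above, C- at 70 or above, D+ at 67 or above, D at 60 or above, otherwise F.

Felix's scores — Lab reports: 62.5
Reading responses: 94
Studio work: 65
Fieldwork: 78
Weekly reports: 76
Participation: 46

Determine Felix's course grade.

C+

Studio work score 65 ≥ 50: minimum met.
Weighted total:
  Lab reports 62.5 × 0.09 = 5.625
  Reading responses 94 × 0.29 = 27.26
  Studio work 65 × 0.12 = 7.8
  Fieldwork 78 × 0.3 = 23.4
  Weekly reports 76 × 0.13 = 9.88
  Participation 46 × 0.07 = 3.22
Sum = 77.185
77.185 is ≥ 77 and < 80 → C+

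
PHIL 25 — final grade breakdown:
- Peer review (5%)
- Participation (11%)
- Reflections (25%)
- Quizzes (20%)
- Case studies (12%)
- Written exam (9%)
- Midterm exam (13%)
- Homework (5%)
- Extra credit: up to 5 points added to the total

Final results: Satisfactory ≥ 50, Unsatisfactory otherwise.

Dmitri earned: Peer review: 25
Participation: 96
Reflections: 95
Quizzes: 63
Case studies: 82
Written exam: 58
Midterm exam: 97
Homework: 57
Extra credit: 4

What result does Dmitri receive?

Satisfactory

Weighted total:
  Peer review 25 × 0.05 = 1.25
  Participation 96 × 0.11 = 10.56
  Reflections 95 × 0.25 = 23.75
  Quizzes 63 × 0.2 = 12.6
  Case studies 82 × 0.12 = 9.84
  Written exam 58 × 0.09 = 5.22
  Midterm exam 97 × 0.13 = 12.61
  Homework 57 × 0.05 = 2.85
Sum = 78.68
Extra credit: 78.68 + 4 = 82.68
82.68 ≥ 50 → Satisfactory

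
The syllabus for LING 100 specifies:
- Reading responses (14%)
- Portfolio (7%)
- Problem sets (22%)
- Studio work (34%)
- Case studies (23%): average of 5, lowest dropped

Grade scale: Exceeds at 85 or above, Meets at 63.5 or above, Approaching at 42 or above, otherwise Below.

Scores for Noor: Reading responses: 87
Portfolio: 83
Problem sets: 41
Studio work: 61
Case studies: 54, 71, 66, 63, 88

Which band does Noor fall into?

Case studies: drop 54 → average of remaining 4 = 288/4 = 72
Weighted total:
  Reading responses 87 × 0.14 = 12.18
  Portfolio 83 × 0.07 = 5.81
  Problem sets 41 × 0.22 = 9.02
  Studio work 61 × 0.34 = 20.74
  Case studies 72 × 0.23 = 16.56
Sum = 64.31
64.31 is ≥ 63.5 and < 85 → Meets

Meets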